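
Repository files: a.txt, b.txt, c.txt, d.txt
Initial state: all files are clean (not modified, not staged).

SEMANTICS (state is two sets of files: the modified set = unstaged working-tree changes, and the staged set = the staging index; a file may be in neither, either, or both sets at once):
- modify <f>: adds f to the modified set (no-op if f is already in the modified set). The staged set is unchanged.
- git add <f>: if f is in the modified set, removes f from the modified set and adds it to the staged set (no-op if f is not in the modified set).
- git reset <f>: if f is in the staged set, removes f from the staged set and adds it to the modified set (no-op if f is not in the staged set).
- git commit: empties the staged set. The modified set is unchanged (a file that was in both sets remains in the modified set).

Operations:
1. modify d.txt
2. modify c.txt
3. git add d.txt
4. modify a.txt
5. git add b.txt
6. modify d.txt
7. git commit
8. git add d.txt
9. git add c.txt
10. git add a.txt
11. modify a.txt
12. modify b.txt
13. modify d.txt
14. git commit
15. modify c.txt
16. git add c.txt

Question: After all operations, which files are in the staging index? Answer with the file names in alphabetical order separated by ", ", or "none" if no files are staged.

After op 1 (modify d.txt): modified={d.txt} staged={none}
After op 2 (modify c.txt): modified={c.txt, d.txt} staged={none}
After op 3 (git add d.txt): modified={c.txt} staged={d.txt}
After op 4 (modify a.txt): modified={a.txt, c.txt} staged={d.txt}
After op 5 (git add b.txt): modified={a.txt, c.txt} staged={d.txt}
After op 6 (modify d.txt): modified={a.txt, c.txt, d.txt} staged={d.txt}
After op 7 (git commit): modified={a.txt, c.txt, d.txt} staged={none}
After op 8 (git add d.txt): modified={a.txt, c.txt} staged={d.txt}
After op 9 (git add c.txt): modified={a.txt} staged={c.txt, d.txt}
After op 10 (git add a.txt): modified={none} staged={a.txt, c.txt, d.txt}
After op 11 (modify a.txt): modified={a.txt} staged={a.txt, c.txt, d.txt}
After op 12 (modify b.txt): modified={a.txt, b.txt} staged={a.txt, c.txt, d.txt}
After op 13 (modify d.txt): modified={a.txt, b.txt, d.txt} staged={a.txt, c.txt, d.txt}
After op 14 (git commit): modified={a.txt, b.txt, d.txt} staged={none}
After op 15 (modify c.txt): modified={a.txt, b.txt, c.txt, d.txt} staged={none}
After op 16 (git add c.txt): modified={a.txt, b.txt, d.txt} staged={c.txt}

Answer: c.txt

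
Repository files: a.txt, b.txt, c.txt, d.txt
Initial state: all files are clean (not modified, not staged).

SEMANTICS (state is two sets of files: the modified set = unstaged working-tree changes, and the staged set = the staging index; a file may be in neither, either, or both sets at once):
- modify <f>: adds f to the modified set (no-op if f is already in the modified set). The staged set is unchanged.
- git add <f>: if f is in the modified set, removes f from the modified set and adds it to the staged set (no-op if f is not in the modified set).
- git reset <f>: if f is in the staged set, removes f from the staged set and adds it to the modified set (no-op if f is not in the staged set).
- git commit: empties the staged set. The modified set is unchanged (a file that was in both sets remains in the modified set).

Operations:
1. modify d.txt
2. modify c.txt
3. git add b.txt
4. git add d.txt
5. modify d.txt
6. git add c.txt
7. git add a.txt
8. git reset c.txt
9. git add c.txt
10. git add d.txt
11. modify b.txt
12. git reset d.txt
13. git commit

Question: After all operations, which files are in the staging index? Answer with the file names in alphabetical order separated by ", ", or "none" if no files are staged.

Answer: none

Derivation:
After op 1 (modify d.txt): modified={d.txt} staged={none}
After op 2 (modify c.txt): modified={c.txt, d.txt} staged={none}
After op 3 (git add b.txt): modified={c.txt, d.txt} staged={none}
After op 4 (git add d.txt): modified={c.txt} staged={d.txt}
After op 5 (modify d.txt): modified={c.txt, d.txt} staged={d.txt}
After op 6 (git add c.txt): modified={d.txt} staged={c.txt, d.txt}
After op 7 (git add a.txt): modified={d.txt} staged={c.txt, d.txt}
After op 8 (git reset c.txt): modified={c.txt, d.txt} staged={d.txt}
After op 9 (git add c.txt): modified={d.txt} staged={c.txt, d.txt}
After op 10 (git add d.txt): modified={none} staged={c.txt, d.txt}
After op 11 (modify b.txt): modified={b.txt} staged={c.txt, d.txt}
After op 12 (git reset d.txt): modified={b.txt, d.txt} staged={c.txt}
After op 13 (git commit): modified={b.txt, d.txt} staged={none}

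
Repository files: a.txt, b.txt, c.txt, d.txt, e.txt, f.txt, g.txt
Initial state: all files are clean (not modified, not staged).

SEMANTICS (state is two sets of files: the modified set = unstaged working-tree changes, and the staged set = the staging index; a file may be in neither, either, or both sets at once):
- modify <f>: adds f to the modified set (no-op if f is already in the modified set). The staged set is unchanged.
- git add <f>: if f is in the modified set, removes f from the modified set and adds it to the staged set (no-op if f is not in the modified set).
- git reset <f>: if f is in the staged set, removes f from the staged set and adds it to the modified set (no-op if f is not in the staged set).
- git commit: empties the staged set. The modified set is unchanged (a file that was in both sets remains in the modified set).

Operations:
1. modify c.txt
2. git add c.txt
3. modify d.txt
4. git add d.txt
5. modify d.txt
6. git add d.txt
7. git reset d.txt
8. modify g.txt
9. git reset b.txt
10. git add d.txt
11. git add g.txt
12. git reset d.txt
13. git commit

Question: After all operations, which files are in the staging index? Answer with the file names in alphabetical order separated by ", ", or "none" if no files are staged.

Answer: none

Derivation:
After op 1 (modify c.txt): modified={c.txt} staged={none}
After op 2 (git add c.txt): modified={none} staged={c.txt}
After op 3 (modify d.txt): modified={d.txt} staged={c.txt}
After op 4 (git add d.txt): modified={none} staged={c.txt, d.txt}
After op 5 (modify d.txt): modified={d.txt} staged={c.txt, d.txt}
After op 6 (git add d.txt): modified={none} staged={c.txt, d.txt}
After op 7 (git reset d.txt): modified={d.txt} staged={c.txt}
After op 8 (modify g.txt): modified={d.txt, g.txt} staged={c.txt}
After op 9 (git reset b.txt): modified={d.txt, g.txt} staged={c.txt}
After op 10 (git add d.txt): modified={g.txt} staged={c.txt, d.txt}
After op 11 (git add g.txt): modified={none} staged={c.txt, d.txt, g.txt}
After op 12 (git reset d.txt): modified={d.txt} staged={c.txt, g.txt}
After op 13 (git commit): modified={d.txt} staged={none}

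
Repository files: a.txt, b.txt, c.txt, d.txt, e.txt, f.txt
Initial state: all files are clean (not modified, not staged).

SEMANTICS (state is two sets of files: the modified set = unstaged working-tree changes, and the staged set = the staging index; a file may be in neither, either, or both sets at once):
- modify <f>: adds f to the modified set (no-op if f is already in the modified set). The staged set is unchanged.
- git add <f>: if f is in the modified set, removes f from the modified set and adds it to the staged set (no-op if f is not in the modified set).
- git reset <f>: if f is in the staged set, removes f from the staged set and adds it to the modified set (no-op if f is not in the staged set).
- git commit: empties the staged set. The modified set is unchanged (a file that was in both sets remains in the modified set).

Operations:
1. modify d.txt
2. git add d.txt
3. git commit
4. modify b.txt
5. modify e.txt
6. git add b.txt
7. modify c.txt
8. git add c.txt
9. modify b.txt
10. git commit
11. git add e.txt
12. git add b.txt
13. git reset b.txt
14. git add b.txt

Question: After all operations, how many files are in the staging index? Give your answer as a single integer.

Answer: 2

Derivation:
After op 1 (modify d.txt): modified={d.txt} staged={none}
After op 2 (git add d.txt): modified={none} staged={d.txt}
After op 3 (git commit): modified={none} staged={none}
After op 4 (modify b.txt): modified={b.txt} staged={none}
After op 5 (modify e.txt): modified={b.txt, e.txt} staged={none}
After op 6 (git add b.txt): modified={e.txt} staged={b.txt}
After op 7 (modify c.txt): modified={c.txt, e.txt} staged={b.txt}
After op 8 (git add c.txt): modified={e.txt} staged={b.txt, c.txt}
After op 9 (modify b.txt): modified={b.txt, e.txt} staged={b.txt, c.txt}
After op 10 (git commit): modified={b.txt, e.txt} staged={none}
After op 11 (git add e.txt): modified={b.txt} staged={e.txt}
After op 12 (git add b.txt): modified={none} staged={b.txt, e.txt}
After op 13 (git reset b.txt): modified={b.txt} staged={e.txt}
After op 14 (git add b.txt): modified={none} staged={b.txt, e.txt}
Final staged set: {b.txt, e.txt} -> count=2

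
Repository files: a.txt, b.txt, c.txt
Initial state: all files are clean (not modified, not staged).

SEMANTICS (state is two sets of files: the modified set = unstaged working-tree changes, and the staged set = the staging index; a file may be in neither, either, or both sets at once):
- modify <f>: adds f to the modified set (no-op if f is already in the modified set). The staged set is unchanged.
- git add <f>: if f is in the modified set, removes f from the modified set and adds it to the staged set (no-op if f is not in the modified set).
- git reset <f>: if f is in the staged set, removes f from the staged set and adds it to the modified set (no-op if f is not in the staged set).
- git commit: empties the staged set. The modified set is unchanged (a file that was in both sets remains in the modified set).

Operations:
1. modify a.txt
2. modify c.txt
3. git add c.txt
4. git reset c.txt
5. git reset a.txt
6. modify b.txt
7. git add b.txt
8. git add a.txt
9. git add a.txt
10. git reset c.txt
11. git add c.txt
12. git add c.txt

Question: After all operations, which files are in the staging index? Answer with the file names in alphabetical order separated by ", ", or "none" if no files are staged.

After op 1 (modify a.txt): modified={a.txt} staged={none}
After op 2 (modify c.txt): modified={a.txt, c.txt} staged={none}
After op 3 (git add c.txt): modified={a.txt} staged={c.txt}
After op 4 (git reset c.txt): modified={a.txt, c.txt} staged={none}
After op 5 (git reset a.txt): modified={a.txt, c.txt} staged={none}
After op 6 (modify b.txt): modified={a.txt, b.txt, c.txt} staged={none}
After op 7 (git add b.txt): modified={a.txt, c.txt} staged={b.txt}
After op 8 (git add a.txt): modified={c.txt} staged={a.txt, b.txt}
After op 9 (git add a.txt): modified={c.txt} staged={a.txt, b.txt}
After op 10 (git reset c.txt): modified={c.txt} staged={a.txt, b.txt}
After op 11 (git add c.txt): modified={none} staged={a.txt, b.txt, c.txt}
After op 12 (git add c.txt): modified={none} staged={a.txt, b.txt, c.txt}

Answer: a.txt, b.txt, c.txt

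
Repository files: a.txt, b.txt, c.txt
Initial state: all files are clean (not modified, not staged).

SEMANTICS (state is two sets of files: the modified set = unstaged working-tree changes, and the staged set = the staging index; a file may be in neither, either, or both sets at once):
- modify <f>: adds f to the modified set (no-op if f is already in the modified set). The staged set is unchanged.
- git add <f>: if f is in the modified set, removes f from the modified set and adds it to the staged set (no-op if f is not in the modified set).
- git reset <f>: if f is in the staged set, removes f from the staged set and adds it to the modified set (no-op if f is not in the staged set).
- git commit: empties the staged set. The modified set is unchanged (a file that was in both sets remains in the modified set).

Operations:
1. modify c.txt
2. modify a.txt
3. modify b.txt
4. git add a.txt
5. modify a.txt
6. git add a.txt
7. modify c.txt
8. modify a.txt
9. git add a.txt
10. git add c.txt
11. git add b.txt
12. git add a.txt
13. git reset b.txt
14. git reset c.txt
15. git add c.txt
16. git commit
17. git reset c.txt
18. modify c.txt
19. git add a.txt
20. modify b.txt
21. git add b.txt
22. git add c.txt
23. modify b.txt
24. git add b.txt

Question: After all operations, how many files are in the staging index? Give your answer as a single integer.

Answer: 2

Derivation:
After op 1 (modify c.txt): modified={c.txt} staged={none}
After op 2 (modify a.txt): modified={a.txt, c.txt} staged={none}
After op 3 (modify b.txt): modified={a.txt, b.txt, c.txt} staged={none}
After op 4 (git add a.txt): modified={b.txt, c.txt} staged={a.txt}
After op 5 (modify a.txt): modified={a.txt, b.txt, c.txt} staged={a.txt}
After op 6 (git add a.txt): modified={b.txt, c.txt} staged={a.txt}
After op 7 (modify c.txt): modified={b.txt, c.txt} staged={a.txt}
After op 8 (modify a.txt): modified={a.txt, b.txt, c.txt} staged={a.txt}
After op 9 (git add a.txt): modified={b.txt, c.txt} staged={a.txt}
After op 10 (git add c.txt): modified={b.txt} staged={a.txt, c.txt}
After op 11 (git add b.txt): modified={none} staged={a.txt, b.txt, c.txt}
After op 12 (git add a.txt): modified={none} staged={a.txt, b.txt, c.txt}
After op 13 (git reset b.txt): modified={b.txt} staged={a.txt, c.txt}
After op 14 (git reset c.txt): modified={b.txt, c.txt} staged={a.txt}
After op 15 (git add c.txt): modified={b.txt} staged={a.txt, c.txt}
After op 16 (git commit): modified={b.txt} staged={none}
After op 17 (git reset c.txt): modified={b.txt} staged={none}
After op 18 (modify c.txt): modified={b.txt, c.txt} staged={none}
After op 19 (git add a.txt): modified={b.txt, c.txt} staged={none}
After op 20 (modify b.txt): modified={b.txt, c.txt} staged={none}
After op 21 (git add b.txt): modified={c.txt} staged={b.txt}
After op 22 (git add c.txt): modified={none} staged={b.txt, c.txt}
After op 23 (modify b.txt): modified={b.txt} staged={b.txt, c.txt}
After op 24 (git add b.txt): modified={none} staged={b.txt, c.txt}
Final staged set: {b.txt, c.txt} -> count=2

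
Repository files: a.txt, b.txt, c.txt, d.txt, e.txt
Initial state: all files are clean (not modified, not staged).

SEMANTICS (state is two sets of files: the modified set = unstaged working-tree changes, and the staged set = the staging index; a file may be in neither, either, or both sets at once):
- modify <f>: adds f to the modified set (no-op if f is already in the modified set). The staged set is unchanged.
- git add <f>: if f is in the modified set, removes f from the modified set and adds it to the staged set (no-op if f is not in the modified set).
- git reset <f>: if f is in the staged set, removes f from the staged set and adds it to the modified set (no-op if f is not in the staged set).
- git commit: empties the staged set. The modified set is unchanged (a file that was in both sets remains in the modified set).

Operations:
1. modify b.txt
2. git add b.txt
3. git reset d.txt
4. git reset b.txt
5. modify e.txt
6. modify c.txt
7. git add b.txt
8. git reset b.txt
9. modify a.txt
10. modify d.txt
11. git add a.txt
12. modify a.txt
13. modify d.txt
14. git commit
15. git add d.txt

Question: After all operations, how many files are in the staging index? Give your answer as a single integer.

After op 1 (modify b.txt): modified={b.txt} staged={none}
After op 2 (git add b.txt): modified={none} staged={b.txt}
After op 3 (git reset d.txt): modified={none} staged={b.txt}
After op 4 (git reset b.txt): modified={b.txt} staged={none}
After op 5 (modify e.txt): modified={b.txt, e.txt} staged={none}
After op 6 (modify c.txt): modified={b.txt, c.txt, e.txt} staged={none}
After op 7 (git add b.txt): modified={c.txt, e.txt} staged={b.txt}
After op 8 (git reset b.txt): modified={b.txt, c.txt, e.txt} staged={none}
After op 9 (modify a.txt): modified={a.txt, b.txt, c.txt, e.txt} staged={none}
After op 10 (modify d.txt): modified={a.txt, b.txt, c.txt, d.txt, e.txt} staged={none}
After op 11 (git add a.txt): modified={b.txt, c.txt, d.txt, e.txt} staged={a.txt}
After op 12 (modify a.txt): modified={a.txt, b.txt, c.txt, d.txt, e.txt} staged={a.txt}
After op 13 (modify d.txt): modified={a.txt, b.txt, c.txt, d.txt, e.txt} staged={a.txt}
After op 14 (git commit): modified={a.txt, b.txt, c.txt, d.txt, e.txt} staged={none}
After op 15 (git add d.txt): modified={a.txt, b.txt, c.txt, e.txt} staged={d.txt}
Final staged set: {d.txt} -> count=1

Answer: 1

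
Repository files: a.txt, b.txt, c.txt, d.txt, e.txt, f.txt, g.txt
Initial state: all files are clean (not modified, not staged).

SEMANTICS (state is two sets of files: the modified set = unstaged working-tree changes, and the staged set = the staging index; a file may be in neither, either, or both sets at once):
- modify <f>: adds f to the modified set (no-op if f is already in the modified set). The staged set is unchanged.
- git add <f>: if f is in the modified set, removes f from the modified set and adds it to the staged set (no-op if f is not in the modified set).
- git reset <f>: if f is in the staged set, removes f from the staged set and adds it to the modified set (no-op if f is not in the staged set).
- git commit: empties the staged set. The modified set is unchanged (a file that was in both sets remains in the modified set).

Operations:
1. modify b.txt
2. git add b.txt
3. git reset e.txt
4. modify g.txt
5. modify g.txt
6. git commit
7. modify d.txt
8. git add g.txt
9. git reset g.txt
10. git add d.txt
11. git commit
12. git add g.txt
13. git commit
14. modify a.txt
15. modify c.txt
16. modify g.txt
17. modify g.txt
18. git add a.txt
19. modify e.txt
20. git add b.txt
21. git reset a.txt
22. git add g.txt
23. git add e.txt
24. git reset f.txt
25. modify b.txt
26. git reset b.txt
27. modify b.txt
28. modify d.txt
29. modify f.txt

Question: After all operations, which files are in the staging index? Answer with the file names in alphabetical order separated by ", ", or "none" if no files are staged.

Answer: e.txt, g.txt

Derivation:
After op 1 (modify b.txt): modified={b.txt} staged={none}
After op 2 (git add b.txt): modified={none} staged={b.txt}
After op 3 (git reset e.txt): modified={none} staged={b.txt}
After op 4 (modify g.txt): modified={g.txt} staged={b.txt}
After op 5 (modify g.txt): modified={g.txt} staged={b.txt}
After op 6 (git commit): modified={g.txt} staged={none}
After op 7 (modify d.txt): modified={d.txt, g.txt} staged={none}
After op 8 (git add g.txt): modified={d.txt} staged={g.txt}
After op 9 (git reset g.txt): modified={d.txt, g.txt} staged={none}
After op 10 (git add d.txt): modified={g.txt} staged={d.txt}
After op 11 (git commit): modified={g.txt} staged={none}
After op 12 (git add g.txt): modified={none} staged={g.txt}
After op 13 (git commit): modified={none} staged={none}
After op 14 (modify a.txt): modified={a.txt} staged={none}
After op 15 (modify c.txt): modified={a.txt, c.txt} staged={none}
After op 16 (modify g.txt): modified={a.txt, c.txt, g.txt} staged={none}
After op 17 (modify g.txt): modified={a.txt, c.txt, g.txt} staged={none}
After op 18 (git add a.txt): modified={c.txt, g.txt} staged={a.txt}
After op 19 (modify e.txt): modified={c.txt, e.txt, g.txt} staged={a.txt}
After op 20 (git add b.txt): modified={c.txt, e.txt, g.txt} staged={a.txt}
After op 21 (git reset a.txt): modified={a.txt, c.txt, e.txt, g.txt} staged={none}
After op 22 (git add g.txt): modified={a.txt, c.txt, e.txt} staged={g.txt}
After op 23 (git add e.txt): modified={a.txt, c.txt} staged={e.txt, g.txt}
After op 24 (git reset f.txt): modified={a.txt, c.txt} staged={e.txt, g.txt}
After op 25 (modify b.txt): modified={a.txt, b.txt, c.txt} staged={e.txt, g.txt}
After op 26 (git reset b.txt): modified={a.txt, b.txt, c.txt} staged={e.txt, g.txt}
After op 27 (modify b.txt): modified={a.txt, b.txt, c.txt} staged={e.txt, g.txt}
After op 28 (modify d.txt): modified={a.txt, b.txt, c.txt, d.txt} staged={e.txt, g.txt}
After op 29 (modify f.txt): modified={a.txt, b.txt, c.txt, d.txt, f.txt} staged={e.txt, g.txt}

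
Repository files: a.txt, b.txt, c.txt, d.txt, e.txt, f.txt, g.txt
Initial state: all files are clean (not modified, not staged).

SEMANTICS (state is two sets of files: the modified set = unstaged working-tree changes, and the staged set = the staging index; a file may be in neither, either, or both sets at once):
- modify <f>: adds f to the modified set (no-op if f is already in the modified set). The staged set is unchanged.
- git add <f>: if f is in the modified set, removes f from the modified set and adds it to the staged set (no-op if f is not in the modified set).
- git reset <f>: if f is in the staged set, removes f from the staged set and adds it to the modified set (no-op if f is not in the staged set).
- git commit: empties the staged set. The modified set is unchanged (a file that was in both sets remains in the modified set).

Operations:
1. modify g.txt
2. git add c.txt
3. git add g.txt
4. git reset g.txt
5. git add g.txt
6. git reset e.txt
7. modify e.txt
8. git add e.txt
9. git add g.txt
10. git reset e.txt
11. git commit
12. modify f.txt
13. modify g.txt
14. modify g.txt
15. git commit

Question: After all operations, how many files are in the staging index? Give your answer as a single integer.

Answer: 0

Derivation:
After op 1 (modify g.txt): modified={g.txt} staged={none}
After op 2 (git add c.txt): modified={g.txt} staged={none}
After op 3 (git add g.txt): modified={none} staged={g.txt}
After op 4 (git reset g.txt): modified={g.txt} staged={none}
After op 5 (git add g.txt): modified={none} staged={g.txt}
After op 6 (git reset e.txt): modified={none} staged={g.txt}
After op 7 (modify e.txt): modified={e.txt} staged={g.txt}
After op 8 (git add e.txt): modified={none} staged={e.txt, g.txt}
After op 9 (git add g.txt): modified={none} staged={e.txt, g.txt}
After op 10 (git reset e.txt): modified={e.txt} staged={g.txt}
After op 11 (git commit): modified={e.txt} staged={none}
After op 12 (modify f.txt): modified={e.txt, f.txt} staged={none}
After op 13 (modify g.txt): modified={e.txt, f.txt, g.txt} staged={none}
After op 14 (modify g.txt): modified={e.txt, f.txt, g.txt} staged={none}
After op 15 (git commit): modified={e.txt, f.txt, g.txt} staged={none}
Final staged set: {none} -> count=0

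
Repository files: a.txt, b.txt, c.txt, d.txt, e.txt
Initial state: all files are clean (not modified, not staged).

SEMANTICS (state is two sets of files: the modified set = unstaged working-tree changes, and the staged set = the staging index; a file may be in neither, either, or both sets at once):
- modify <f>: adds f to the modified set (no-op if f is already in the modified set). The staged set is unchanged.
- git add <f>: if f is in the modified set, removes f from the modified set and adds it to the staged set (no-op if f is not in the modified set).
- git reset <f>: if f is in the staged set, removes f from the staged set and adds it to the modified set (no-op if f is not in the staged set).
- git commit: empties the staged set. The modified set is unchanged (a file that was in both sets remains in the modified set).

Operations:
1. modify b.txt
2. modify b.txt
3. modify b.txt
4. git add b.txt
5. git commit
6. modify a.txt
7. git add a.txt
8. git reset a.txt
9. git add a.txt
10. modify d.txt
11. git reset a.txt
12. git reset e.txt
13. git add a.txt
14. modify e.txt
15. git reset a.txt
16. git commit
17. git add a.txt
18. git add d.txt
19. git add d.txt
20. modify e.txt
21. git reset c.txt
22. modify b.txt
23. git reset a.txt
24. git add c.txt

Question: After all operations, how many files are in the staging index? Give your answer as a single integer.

Answer: 1

Derivation:
After op 1 (modify b.txt): modified={b.txt} staged={none}
After op 2 (modify b.txt): modified={b.txt} staged={none}
After op 3 (modify b.txt): modified={b.txt} staged={none}
After op 4 (git add b.txt): modified={none} staged={b.txt}
After op 5 (git commit): modified={none} staged={none}
After op 6 (modify a.txt): modified={a.txt} staged={none}
After op 7 (git add a.txt): modified={none} staged={a.txt}
After op 8 (git reset a.txt): modified={a.txt} staged={none}
After op 9 (git add a.txt): modified={none} staged={a.txt}
After op 10 (modify d.txt): modified={d.txt} staged={a.txt}
After op 11 (git reset a.txt): modified={a.txt, d.txt} staged={none}
After op 12 (git reset e.txt): modified={a.txt, d.txt} staged={none}
After op 13 (git add a.txt): modified={d.txt} staged={a.txt}
After op 14 (modify e.txt): modified={d.txt, e.txt} staged={a.txt}
After op 15 (git reset a.txt): modified={a.txt, d.txt, e.txt} staged={none}
After op 16 (git commit): modified={a.txt, d.txt, e.txt} staged={none}
After op 17 (git add a.txt): modified={d.txt, e.txt} staged={a.txt}
After op 18 (git add d.txt): modified={e.txt} staged={a.txt, d.txt}
After op 19 (git add d.txt): modified={e.txt} staged={a.txt, d.txt}
After op 20 (modify e.txt): modified={e.txt} staged={a.txt, d.txt}
After op 21 (git reset c.txt): modified={e.txt} staged={a.txt, d.txt}
After op 22 (modify b.txt): modified={b.txt, e.txt} staged={a.txt, d.txt}
After op 23 (git reset a.txt): modified={a.txt, b.txt, e.txt} staged={d.txt}
After op 24 (git add c.txt): modified={a.txt, b.txt, e.txt} staged={d.txt}
Final staged set: {d.txt} -> count=1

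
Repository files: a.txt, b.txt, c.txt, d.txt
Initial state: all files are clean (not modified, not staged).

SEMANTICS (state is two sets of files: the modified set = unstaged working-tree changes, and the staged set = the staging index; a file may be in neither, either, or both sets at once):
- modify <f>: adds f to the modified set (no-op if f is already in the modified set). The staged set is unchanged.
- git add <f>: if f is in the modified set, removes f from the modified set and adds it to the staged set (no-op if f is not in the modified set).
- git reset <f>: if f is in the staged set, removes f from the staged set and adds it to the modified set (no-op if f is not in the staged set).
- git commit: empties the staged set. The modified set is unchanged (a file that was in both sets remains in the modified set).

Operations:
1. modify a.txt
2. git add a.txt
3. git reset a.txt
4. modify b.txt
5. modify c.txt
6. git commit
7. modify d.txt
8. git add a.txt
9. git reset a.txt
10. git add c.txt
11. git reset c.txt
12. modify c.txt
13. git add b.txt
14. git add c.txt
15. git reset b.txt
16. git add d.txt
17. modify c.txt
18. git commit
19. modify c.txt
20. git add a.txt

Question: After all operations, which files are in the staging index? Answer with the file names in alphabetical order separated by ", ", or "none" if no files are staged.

Answer: a.txt

Derivation:
After op 1 (modify a.txt): modified={a.txt} staged={none}
After op 2 (git add a.txt): modified={none} staged={a.txt}
After op 3 (git reset a.txt): modified={a.txt} staged={none}
After op 4 (modify b.txt): modified={a.txt, b.txt} staged={none}
After op 5 (modify c.txt): modified={a.txt, b.txt, c.txt} staged={none}
After op 6 (git commit): modified={a.txt, b.txt, c.txt} staged={none}
After op 7 (modify d.txt): modified={a.txt, b.txt, c.txt, d.txt} staged={none}
After op 8 (git add a.txt): modified={b.txt, c.txt, d.txt} staged={a.txt}
After op 9 (git reset a.txt): modified={a.txt, b.txt, c.txt, d.txt} staged={none}
After op 10 (git add c.txt): modified={a.txt, b.txt, d.txt} staged={c.txt}
After op 11 (git reset c.txt): modified={a.txt, b.txt, c.txt, d.txt} staged={none}
After op 12 (modify c.txt): modified={a.txt, b.txt, c.txt, d.txt} staged={none}
After op 13 (git add b.txt): modified={a.txt, c.txt, d.txt} staged={b.txt}
After op 14 (git add c.txt): modified={a.txt, d.txt} staged={b.txt, c.txt}
After op 15 (git reset b.txt): modified={a.txt, b.txt, d.txt} staged={c.txt}
After op 16 (git add d.txt): modified={a.txt, b.txt} staged={c.txt, d.txt}
After op 17 (modify c.txt): modified={a.txt, b.txt, c.txt} staged={c.txt, d.txt}
After op 18 (git commit): modified={a.txt, b.txt, c.txt} staged={none}
After op 19 (modify c.txt): modified={a.txt, b.txt, c.txt} staged={none}
After op 20 (git add a.txt): modified={b.txt, c.txt} staged={a.txt}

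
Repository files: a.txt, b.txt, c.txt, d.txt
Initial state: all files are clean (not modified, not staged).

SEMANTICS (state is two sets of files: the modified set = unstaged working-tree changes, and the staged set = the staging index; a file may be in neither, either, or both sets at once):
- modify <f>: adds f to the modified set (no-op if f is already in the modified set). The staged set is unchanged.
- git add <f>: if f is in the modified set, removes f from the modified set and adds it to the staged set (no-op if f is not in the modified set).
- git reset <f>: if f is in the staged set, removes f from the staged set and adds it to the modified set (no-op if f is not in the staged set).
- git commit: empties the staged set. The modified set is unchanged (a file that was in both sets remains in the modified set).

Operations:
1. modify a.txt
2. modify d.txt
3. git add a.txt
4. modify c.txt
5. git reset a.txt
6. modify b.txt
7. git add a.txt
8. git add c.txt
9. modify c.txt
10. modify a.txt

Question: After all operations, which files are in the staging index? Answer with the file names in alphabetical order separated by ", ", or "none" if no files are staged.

After op 1 (modify a.txt): modified={a.txt} staged={none}
After op 2 (modify d.txt): modified={a.txt, d.txt} staged={none}
After op 3 (git add a.txt): modified={d.txt} staged={a.txt}
After op 4 (modify c.txt): modified={c.txt, d.txt} staged={a.txt}
After op 5 (git reset a.txt): modified={a.txt, c.txt, d.txt} staged={none}
After op 6 (modify b.txt): modified={a.txt, b.txt, c.txt, d.txt} staged={none}
After op 7 (git add a.txt): modified={b.txt, c.txt, d.txt} staged={a.txt}
After op 8 (git add c.txt): modified={b.txt, d.txt} staged={a.txt, c.txt}
After op 9 (modify c.txt): modified={b.txt, c.txt, d.txt} staged={a.txt, c.txt}
After op 10 (modify a.txt): modified={a.txt, b.txt, c.txt, d.txt} staged={a.txt, c.txt}

Answer: a.txt, c.txt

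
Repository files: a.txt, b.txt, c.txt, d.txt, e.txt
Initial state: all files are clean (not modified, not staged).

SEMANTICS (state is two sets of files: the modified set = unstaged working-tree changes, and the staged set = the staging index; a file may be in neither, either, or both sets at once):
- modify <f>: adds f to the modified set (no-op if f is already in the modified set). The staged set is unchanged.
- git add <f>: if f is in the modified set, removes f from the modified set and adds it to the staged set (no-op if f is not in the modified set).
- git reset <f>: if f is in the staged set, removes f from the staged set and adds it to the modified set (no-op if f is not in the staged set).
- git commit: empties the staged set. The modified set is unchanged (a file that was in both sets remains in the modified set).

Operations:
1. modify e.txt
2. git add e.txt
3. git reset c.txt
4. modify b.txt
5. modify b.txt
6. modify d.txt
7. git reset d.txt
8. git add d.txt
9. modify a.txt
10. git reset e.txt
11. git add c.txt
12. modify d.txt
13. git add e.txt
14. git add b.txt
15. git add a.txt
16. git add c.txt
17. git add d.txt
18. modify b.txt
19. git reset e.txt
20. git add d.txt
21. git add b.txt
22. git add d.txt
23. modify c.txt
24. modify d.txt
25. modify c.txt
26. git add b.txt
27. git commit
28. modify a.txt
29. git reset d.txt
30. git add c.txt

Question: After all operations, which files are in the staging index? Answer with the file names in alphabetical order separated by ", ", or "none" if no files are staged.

Answer: c.txt

Derivation:
After op 1 (modify e.txt): modified={e.txt} staged={none}
After op 2 (git add e.txt): modified={none} staged={e.txt}
After op 3 (git reset c.txt): modified={none} staged={e.txt}
After op 4 (modify b.txt): modified={b.txt} staged={e.txt}
After op 5 (modify b.txt): modified={b.txt} staged={e.txt}
After op 6 (modify d.txt): modified={b.txt, d.txt} staged={e.txt}
After op 7 (git reset d.txt): modified={b.txt, d.txt} staged={e.txt}
After op 8 (git add d.txt): modified={b.txt} staged={d.txt, e.txt}
After op 9 (modify a.txt): modified={a.txt, b.txt} staged={d.txt, e.txt}
After op 10 (git reset e.txt): modified={a.txt, b.txt, e.txt} staged={d.txt}
After op 11 (git add c.txt): modified={a.txt, b.txt, e.txt} staged={d.txt}
After op 12 (modify d.txt): modified={a.txt, b.txt, d.txt, e.txt} staged={d.txt}
After op 13 (git add e.txt): modified={a.txt, b.txt, d.txt} staged={d.txt, e.txt}
After op 14 (git add b.txt): modified={a.txt, d.txt} staged={b.txt, d.txt, e.txt}
After op 15 (git add a.txt): modified={d.txt} staged={a.txt, b.txt, d.txt, e.txt}
After op 16 (git add c.txt): modified={d.txt} staged={a.txt, b.txt, d.txt, e.txt}
After op 17 (git add d.txt): modified={none} staged={a.txt, b.txt, d.txt, e.txt}
After op 18 (modify b.txt): modified={b.txt} staged={a.txt, b.txt, d.txt, e.txt}
After op 19 (git reset e.txt): modified={b.txt, e.txt} staged={a.txt, b.txt, d.txt}
After op 20 (git add d.txt): modified={b.txt, e.txt} staged={a.txt, b.txt, d.txt}
After op 21 (git add b.txt): modified={e.txt} staged={a.txt, b.txt, d.txt}
After op 22 (git add d.txt): modified={e.txt} staged={a.txt, b.txt, d.txt}
After op 23 (modify c.txt): modified={c.txt, e.txt} staged={a.txt, b.txt, d.txt}
After op 24 (modify d.txt): modified={c.txt, d.txt, e.txt} staged={a.txt, b.txt, d.txt}
After op 25 (modify c.txt): modified={c.txt, d.txt, e.txt} staged={a.txt, b.txt, d.txt}
After op 26 (git add b.txt): modified={c.txt, d.txt, e.txt} staged={a.txt, b.txt, d.txt}
After op 27 (git commit): modified={c.txt, d.txt, e.txt} staged={none}
After op 28 (modify a.txt): modified={a.txt, c.txt, d.txt, e.txt} staged={none}
After op 29 (git reset d.txt): modified={a.txt, c.txt, d.txt, e.txt} staged={none}
After op 30 (git add c.txt): modified={a.txt, d.txt, e.txt} staged={c.txt}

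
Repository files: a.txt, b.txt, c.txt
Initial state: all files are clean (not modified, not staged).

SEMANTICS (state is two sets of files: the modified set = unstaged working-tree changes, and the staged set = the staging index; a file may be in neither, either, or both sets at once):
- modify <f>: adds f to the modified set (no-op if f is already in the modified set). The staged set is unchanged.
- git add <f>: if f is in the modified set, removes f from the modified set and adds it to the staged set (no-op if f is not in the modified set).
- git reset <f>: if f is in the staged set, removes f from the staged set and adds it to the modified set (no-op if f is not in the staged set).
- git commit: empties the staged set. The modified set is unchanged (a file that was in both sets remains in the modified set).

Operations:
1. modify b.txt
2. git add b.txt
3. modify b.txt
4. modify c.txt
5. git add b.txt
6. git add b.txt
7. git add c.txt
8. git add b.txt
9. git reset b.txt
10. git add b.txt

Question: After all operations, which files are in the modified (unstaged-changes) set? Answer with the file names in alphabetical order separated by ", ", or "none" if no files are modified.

Answer: none

Derivation:
After op 1 (modify b.txt): modified={b.txt} staged={none}
After op 2 (git add b.txt): modified={none} staged={b.txt}
After op 3 (modify b.txt): modified={b.txt} staged={b.txt}
After op 4 (modify c.txt): modified={b.txt, c.txt} staged={b.txt}
After op 5 (git add b.txt): modified={c.txt} staged={b.txt}
After op 6 (git add b.txt): modified={c.txt} staged={b.txt}
After op 7 (git add c.txt): modified={none} staged={b.txt, c.txt}
After op 8 (git add b.txt): modified={none} staged={b.txt, c.txt}
After op 9 (git reset b.txt): modified={b.txt} staged={c.txt}
After op 10 (git add b.txt): modified={none} staged={b.txt, c.txt}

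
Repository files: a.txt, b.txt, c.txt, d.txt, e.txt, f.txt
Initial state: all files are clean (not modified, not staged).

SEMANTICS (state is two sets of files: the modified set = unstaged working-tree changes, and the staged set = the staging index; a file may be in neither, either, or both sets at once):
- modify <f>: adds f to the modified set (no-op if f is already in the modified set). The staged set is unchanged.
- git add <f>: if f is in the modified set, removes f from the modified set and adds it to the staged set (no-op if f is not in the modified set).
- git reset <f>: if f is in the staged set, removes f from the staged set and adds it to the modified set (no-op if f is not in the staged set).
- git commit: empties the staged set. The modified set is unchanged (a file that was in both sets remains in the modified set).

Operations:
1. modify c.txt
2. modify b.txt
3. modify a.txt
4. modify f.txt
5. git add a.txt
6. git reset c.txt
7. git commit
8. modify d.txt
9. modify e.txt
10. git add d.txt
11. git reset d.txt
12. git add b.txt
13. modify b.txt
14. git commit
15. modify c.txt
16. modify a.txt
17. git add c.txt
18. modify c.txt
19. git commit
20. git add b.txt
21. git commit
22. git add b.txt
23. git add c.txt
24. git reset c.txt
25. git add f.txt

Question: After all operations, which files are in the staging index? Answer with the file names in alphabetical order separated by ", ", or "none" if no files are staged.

Answer: f.txt

Derivation:
After op 1 (modify c.txt): modified={c.txt} staged={none}
After op 2 (modify b.txt): modified={b.txt, c.txt} staged={none}
After op 3 (modify a.txt): modified={a.txt, b.txt, c.txt} staged={none}
After op 4 (modify f.txt): modified={a.txt, b.txt, c.txt, f.txt} staged={none}
After op 5 (git add a.txt): modified={b.txt, c.txt, f.txt} staged={a.txt}
After op 6 (git reset c.txt): modified={b.txt, c.txt, f.txt} staged={a.txt}
After op 7 (git commit): modified={b.txt, c.txt, f.txt} staged={none}
After op 8 (modify d.txt): modified={b.txt, c.txt, d.txt, f.txt} staged={none}
After op 9 (modify e.txt): modified={b.txt, c.txt, d.txt, e.txt, f.txt} staged={none}
After op 10 (git add d.txt): modified={b.txt, c.txt, e.txt, f.txt} staged={d.txt}
After op 11 (git reset d.txt): modified={b.txt, c.txt, d.txt, e.txt, f.txt} staged={none}
After op 12 (git add b.txt): modified={c.txt, d.txt, e.txt, f.txt} staged={b.txt}
After op 13 (modify b.txt): modified={b.txt, c.txt, d.txt, e.txt, f.txt} staged={b.txt}
After op 14 (git commit): modified={b.txt, c.txt, d.txt, e.txt, f.txt} staged={none}
After op 15 (modify c.txt): modified={b.txt, c.txt, d.txt, e.txt, f.txt} staged={none}
After op 16 (modify a.txt): modified={a.txt, b.txt, c.txt, d.txt, e.txt, f.txt} staged={none}
After op 17 (git add c.txt): modified={a.txt, b.txt, d.txt, e.txt, f.txt} staged={c.txt}
After op 18 (modify c.txt): modified={a.txt, b.txt, c.txt, d.txt, e.txt, f.txt} staged={c.txt}
After op 19 (git commit): modified={a.txt, b.txt, c.txt, d.txt, e.txt, f.txt} staged={none}
After op 20 (git add b.txt): modified={a.txt, c.txt, d.txt, e.txt, f.txt} staged={b.txt}
After op 21 (git commit): modified={a.txt, c.txt, d.txt, e.txt, f.txt} staged={none}
After op 22 (git add b.txt): modified={a.txt, c.txt, d.txt, e.txt, f.txt} staged={none}
After op 23 (git add c.txt): modified={a.txt, d.txt, e.txt, f.txt} staged={c.txt}
After op 24 (git reset c.txt): modified={a.txt, c.txt, d.txt, e.txt, f.txt} staged={none}
After op 25 (git add f.txt): modified={a.txt, c.txt, d.txt, e.txt} staged={f.txt}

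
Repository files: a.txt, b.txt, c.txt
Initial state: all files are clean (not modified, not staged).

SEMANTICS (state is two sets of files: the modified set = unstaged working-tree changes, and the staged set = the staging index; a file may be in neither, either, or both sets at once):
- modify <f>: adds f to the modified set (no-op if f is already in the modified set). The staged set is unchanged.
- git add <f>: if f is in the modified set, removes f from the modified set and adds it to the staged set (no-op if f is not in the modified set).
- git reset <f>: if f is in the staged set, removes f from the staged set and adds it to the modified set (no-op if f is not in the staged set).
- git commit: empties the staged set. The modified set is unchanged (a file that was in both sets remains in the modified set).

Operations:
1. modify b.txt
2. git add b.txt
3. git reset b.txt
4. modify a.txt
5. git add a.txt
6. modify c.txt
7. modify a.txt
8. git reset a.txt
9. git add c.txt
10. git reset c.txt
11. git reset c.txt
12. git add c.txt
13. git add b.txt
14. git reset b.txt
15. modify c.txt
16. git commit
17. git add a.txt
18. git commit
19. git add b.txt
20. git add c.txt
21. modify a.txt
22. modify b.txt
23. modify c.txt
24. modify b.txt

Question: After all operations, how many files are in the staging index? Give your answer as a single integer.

After op 1 (modify b.txt): modified={b.txt} staged={none}
After op 2 (git add b.txt): modified={none} staged={b.txt}
After op 3 (git reset b.txt): modified={b.txt} staged={none}
After op 4 (modify a.txt): modified={a.txt, b.txt} staged={none}
After op 5 (git add a.txt): modified={b.txt} staged={a.txt}
After op 6 (modify c.txt): modified={b.txt, c.txt} staged={a.txt}
After op 7 (modify a.txt): modified={a.txt, b.txt, c.txt} staged={a.txt}
After op 8 (git reset a.txt): modified={a.txt, b.txt, c.txt} staged={none}
After op 9 (git add c.txt): modified={a.txt, b.txt} staged={c.txt}
After op 10 (git reset c.txt): modified={a.txt, b.txt, c.txt} staged={none}
After op 11 (git reset c.txt): modified={a.txt, b.txt, c.txt} staged={none}
After op 12 (git add c.txt): modified={a.txt, b.txt} staged={c.txt}
After op 13 (git add b.txt): modified={a.txt} staged={b.txt, c.txt}
After op 14 (git reset b.txt): modified={a.txt, b.txt} staged={c.txt}
After op 15 (modify c.txt): modified={a.txt, b.txt, c.txt} staged={c.txt}
After op 16 (git commit): modified={a.txt, b.txt, c.txt} staged={none}
After op 17 (git add a.txt): modified={b.txt, c.txt} staged={a.txt}
After op 18 (git commit): modified={b.txt, c.txt} staged={none}
After op 19 (git add b.txt): modified={c.txt} staged={b.txt}
After op 20 (git add c.txt): modified={none} staged={b.txt, c.txt}
After op 21 (modify a.txt): modified={a.txt} staged={b.txt, c.txt}
After op 22 (modify b.txt): modified={a.txt, b.txt} staged={b.txt, c.txt}
After op 23 (modify c.txt): modified={a.txt, b.txt, c.txt} staged={b.txt, c.txt}
After op 24 (modify b.txt): modified={a.txt, b.txt, c.txt} staged={b.txt, c.txt}
Final staged set: {b.txt, c.txt} -> count=2

Answer: 2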